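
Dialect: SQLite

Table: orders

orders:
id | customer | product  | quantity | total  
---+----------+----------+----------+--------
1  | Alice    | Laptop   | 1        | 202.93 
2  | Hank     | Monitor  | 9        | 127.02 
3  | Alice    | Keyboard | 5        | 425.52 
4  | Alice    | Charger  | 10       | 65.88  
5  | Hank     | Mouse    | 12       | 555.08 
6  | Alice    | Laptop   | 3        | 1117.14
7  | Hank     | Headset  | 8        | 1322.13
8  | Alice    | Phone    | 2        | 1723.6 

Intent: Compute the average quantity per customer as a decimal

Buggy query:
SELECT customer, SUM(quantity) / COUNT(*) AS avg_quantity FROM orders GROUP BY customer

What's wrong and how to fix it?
Bug: Both operands are integers, so '/' performs integer division and truncates

Fix: Cast one side to REAL so the division keeps the fractional part

Corrected query:
SELECT customer, SUM(quantity) * 1.0 / COUNT(*) AS avg_quantity FROM orders GROUP BY customer

Result:
customer | avg_quantity
---------+-------------
Alice    | 4.2         
Hank     | 9.666667    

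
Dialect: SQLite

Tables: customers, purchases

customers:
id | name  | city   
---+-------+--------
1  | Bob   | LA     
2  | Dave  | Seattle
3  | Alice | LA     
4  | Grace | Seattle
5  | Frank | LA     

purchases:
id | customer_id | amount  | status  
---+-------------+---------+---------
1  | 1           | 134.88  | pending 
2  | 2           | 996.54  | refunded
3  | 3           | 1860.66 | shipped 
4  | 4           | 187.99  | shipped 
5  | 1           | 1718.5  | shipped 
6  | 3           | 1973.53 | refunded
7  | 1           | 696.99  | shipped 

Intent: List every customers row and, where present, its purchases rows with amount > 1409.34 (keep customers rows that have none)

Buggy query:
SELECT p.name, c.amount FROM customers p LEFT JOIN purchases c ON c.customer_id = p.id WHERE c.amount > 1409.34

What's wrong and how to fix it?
Bug: Filtering c.amount in WHERE discards the NULL rows produced by LEFT JOIN, turning it into an inner join

Fix: Move the right-table condition into the ON clause so unmatched parents are kept

Corrected query:
SELECT p.name, c.amount FROM customers p LEFT JOIN purchases c ON c.customer_id = p.id AND c.amount > 1409.34

Result:
name  | amount 
------+--------
Bob   | 1718.5 
Dave  | NULL   
Alice | 1860.66
Alice | 1973.53
Grace | NULL   
Frank | NULL   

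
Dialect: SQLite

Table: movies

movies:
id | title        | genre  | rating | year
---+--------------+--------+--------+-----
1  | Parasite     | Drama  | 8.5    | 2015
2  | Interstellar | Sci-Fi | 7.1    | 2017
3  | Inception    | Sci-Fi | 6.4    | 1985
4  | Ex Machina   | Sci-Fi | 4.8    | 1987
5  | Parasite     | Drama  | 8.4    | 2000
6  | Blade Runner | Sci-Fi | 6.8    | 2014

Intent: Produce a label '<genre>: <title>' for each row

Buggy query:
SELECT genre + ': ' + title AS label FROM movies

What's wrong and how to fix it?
Bug: SQLite uses || for string concatenation; + coerces text to numbers (yielding 0)

Fix: Use the || operator for string concatenation

Corrected query:
SELECT genre || ': ' || title AS label FROM movies

Result:
label               
--------------------
Drama: Parasite     
Sci-Fi: Interstellar
Sci-Fi: Inception   
Sci-Fi: Ex Machina  
Drama: Parasite     
Sci-Fi: Blade Runner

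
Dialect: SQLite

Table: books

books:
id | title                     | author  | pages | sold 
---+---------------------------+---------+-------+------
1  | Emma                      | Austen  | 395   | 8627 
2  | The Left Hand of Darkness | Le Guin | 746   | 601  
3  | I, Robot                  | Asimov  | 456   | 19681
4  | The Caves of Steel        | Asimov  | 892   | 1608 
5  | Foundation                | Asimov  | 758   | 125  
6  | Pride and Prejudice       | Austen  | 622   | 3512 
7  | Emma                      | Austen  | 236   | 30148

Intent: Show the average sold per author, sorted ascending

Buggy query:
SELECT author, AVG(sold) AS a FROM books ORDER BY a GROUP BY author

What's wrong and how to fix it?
Bug: ORDER BY appears before GROUP BY; SQL clause order requires GROUP BY first

Fix: Reorder: SELECT … FROM … GROUP BY … ORDER BY …

Corrected query:
SELECT author, AVG(sold) AS a FROM books GROUP BY author ORDER BY a

Result:
author  | a           
--------+-------------
Le Guin | 601         
Asimov  | 7138        
Austen  | 14095.666667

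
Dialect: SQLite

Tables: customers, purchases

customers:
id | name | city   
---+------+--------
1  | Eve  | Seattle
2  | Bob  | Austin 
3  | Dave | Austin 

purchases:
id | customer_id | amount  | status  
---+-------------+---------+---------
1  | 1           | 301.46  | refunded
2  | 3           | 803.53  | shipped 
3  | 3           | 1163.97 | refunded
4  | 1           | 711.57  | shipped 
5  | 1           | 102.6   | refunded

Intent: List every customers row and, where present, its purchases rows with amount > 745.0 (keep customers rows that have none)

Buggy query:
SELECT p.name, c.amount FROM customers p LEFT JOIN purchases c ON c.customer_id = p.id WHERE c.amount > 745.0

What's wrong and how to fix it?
Bug: A WHERE condition on the right-hand table after LEFT JOIN drops unmatched parents

Fix: Move the right-table condition into the ON clause so unmatched parents are kept

Corrected query:
SELECT p.name, c.amount FROM customers p LEFT JOIN purchases c ON c.customer_id = p.id AND c.amount > 745.0

Result:
name | amount 
-----+--------
Eve  | NULL   
Bob  | NULL   
Dave | 803.53 
Dave | 1163.97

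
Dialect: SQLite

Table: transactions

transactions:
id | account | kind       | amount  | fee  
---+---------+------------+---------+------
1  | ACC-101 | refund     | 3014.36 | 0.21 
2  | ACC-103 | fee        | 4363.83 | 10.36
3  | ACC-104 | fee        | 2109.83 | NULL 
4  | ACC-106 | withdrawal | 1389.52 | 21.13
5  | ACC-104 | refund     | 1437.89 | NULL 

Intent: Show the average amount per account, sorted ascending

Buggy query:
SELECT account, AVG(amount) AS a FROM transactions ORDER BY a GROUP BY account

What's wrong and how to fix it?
Bug: ORDER BY appears before GROUP BY; SQL clause order requires GROUP BY first

Fix: Reorder: SELECT … FROM … GROUP BY … ORDER BY …

Corrected query:
SELECT account, AVG(amount) AS a FROM transactions GROUP BY account ORDER BY a

Result:
account | a      
--------+--------
ACC-106 | 1389.52
ACC-104 | 1773.86
ACC-101 | 3014.36
ACC-103 | 4363.83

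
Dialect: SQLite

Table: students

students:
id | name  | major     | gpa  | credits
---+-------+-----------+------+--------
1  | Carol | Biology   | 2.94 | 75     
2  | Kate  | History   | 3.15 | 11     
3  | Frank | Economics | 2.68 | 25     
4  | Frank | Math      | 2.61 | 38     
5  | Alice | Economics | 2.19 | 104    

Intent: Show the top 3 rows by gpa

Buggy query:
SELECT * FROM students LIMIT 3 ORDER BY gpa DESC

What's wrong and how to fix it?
Bug: LIMIT must come after ORDER BY

Fix: Sort with ORDER BY, then apply LIMIT

Corrected query:
SELECT * FROM students ORDER BY gpa DESC LIMIT 3

Result:
id | name  | major     | gpa  | credits
---+-------+-----------+------+--------
2  | Kate  | History   | 3.15 | 11     
1  | Carol | Biology   | 2.94 | 75     
3  | Frank | Economics | 2.68 | 25     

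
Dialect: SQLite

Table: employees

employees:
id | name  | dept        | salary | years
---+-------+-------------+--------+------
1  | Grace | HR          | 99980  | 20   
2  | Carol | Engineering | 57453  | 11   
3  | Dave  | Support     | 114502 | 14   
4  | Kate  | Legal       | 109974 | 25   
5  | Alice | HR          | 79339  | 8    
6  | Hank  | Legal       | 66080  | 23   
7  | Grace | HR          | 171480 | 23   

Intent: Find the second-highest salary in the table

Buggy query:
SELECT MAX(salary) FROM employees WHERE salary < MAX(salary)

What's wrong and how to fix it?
Bug: MAX(salary) on the right of the comparison is an aggregate-in-WHERE error

Fix: Compute the overall MAX in a subquery, then take MAX of rows below it

Corrected query:
SELECT MAX(salary) FROM employees WHERE salary < (SELECT MAX(salary) FROM employees)

Result:
MAX(salary)
-----------
114502     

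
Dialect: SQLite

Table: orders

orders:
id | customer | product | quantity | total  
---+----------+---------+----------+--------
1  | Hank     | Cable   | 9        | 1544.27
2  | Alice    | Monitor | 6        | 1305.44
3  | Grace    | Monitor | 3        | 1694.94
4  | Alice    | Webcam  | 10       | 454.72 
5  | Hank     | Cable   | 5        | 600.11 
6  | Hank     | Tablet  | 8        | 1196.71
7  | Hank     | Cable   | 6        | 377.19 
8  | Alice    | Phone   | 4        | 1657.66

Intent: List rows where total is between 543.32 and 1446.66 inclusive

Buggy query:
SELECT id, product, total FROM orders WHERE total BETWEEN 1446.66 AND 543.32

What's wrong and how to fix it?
Bug: The bounds are reversed; BETWEEN a AND b requires a <= b to match anything

Fix: Write BETWEEN 543.32 AND 1446.66

Corrected query:
SELECT id, product, total FROM orders WHERE total BETWEEN 543.32 AND 1446.66

Result:
id | product | total  
---+---------+--------
2  | Monitor | 1305.44
5  | Cable   | 600.11 
6  | Tablet  | 1196.71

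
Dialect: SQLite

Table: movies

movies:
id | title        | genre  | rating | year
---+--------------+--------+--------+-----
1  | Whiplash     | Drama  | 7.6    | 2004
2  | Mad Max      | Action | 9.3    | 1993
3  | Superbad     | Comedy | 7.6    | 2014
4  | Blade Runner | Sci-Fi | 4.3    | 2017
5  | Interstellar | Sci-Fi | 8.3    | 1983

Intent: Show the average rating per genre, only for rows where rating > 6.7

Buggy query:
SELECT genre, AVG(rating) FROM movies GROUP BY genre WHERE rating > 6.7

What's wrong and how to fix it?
Bug: Row-level WHERE must come before GROUP BY in the clause order

Fix: Place WHERE between FROM and GROUP BY

Corrected query:
SELECT genre, AVG(rating) FROM movies WHERE rating > 6.7 GROUP BY genre

Result:
genre  | AVG(rating)
-------+------------
Action | 9.3        
Comedy | 7.6        
Drama  | 7.6        
Sci-Fi | 8.3        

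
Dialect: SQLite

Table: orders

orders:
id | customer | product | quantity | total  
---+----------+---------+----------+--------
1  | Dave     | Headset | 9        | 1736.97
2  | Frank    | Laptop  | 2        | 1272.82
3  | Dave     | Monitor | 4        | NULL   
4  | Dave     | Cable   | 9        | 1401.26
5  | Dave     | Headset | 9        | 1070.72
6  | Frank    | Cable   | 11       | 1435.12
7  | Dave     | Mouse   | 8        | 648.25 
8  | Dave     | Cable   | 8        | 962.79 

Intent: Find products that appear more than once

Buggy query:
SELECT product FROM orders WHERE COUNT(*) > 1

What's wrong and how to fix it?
Bug: WHERE can't reference COUNT(*); aggregates are computed after WHERE

Fix: GROUP BY product, then filter groups with HAVING COUNT(*) > 1

Corrected query:
SELECT product FROM orders GROUP BY product HAVING COUNT(*) > 1

Result:
product
-------
Cable  
Headset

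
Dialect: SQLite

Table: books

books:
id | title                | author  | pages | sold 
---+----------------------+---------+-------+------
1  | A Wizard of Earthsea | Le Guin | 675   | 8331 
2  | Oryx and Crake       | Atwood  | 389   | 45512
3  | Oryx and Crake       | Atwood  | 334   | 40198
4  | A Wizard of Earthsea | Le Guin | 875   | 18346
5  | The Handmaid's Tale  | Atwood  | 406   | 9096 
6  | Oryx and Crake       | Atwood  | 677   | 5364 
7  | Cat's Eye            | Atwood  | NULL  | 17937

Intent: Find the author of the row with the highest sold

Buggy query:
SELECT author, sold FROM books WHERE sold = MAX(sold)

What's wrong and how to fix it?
Bug: WHERE is evaluated per row; an aggregate over the whole table isn't defined there

Fix: Use a subquery: WHERE sold = (SELECT MAX(sold) FROM books)

Corrected query:
SELECT author, sold FROM books WHERE sold = (SELECT MAX(sold) FROM books)

Result:
author | sold 
-------+------
Atwood | 45512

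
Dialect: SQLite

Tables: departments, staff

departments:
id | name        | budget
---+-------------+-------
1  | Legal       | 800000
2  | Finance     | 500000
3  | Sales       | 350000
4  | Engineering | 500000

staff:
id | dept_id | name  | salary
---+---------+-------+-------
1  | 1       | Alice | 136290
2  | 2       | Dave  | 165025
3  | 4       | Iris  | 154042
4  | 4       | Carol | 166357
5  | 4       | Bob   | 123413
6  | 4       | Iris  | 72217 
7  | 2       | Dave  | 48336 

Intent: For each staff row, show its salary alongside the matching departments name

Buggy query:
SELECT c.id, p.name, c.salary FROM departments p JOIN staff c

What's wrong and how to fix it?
Bug: Missing join condition: each staff row is matched to all departments rows instead of just its own

Fix: Specify the join condition linking the foreign key to the parent id

Corrected query:
SELECT c.id, p.name, c.salary FROM departments p JOIN staff c ON c.dept_id = p.id

Result:
id | name        | salary
---+-------------+-------
1  | Legal       | 136290
2  | Finance     | 165025
3  | Engineering | 154042
4  | Engineering | 166357
5  | Engineering | 123413
6  | Engineering | 72217 
7  | Finance     | 48336 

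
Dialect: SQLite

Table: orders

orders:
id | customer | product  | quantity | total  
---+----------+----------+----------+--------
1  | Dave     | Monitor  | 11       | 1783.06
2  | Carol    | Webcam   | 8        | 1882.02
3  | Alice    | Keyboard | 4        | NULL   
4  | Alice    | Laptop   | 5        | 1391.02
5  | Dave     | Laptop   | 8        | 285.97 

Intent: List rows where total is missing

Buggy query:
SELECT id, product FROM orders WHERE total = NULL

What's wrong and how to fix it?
Bug: Comparing to NULL with '=' never matches; NULL = NULL is unknown, not true

Fix: Replace '= NULL' with 'IS NULL'

Corrected query:
SELECT id, product FROM orders WHERE total IS NULL

Result:
id | product 
---+---------
3  | Keyboard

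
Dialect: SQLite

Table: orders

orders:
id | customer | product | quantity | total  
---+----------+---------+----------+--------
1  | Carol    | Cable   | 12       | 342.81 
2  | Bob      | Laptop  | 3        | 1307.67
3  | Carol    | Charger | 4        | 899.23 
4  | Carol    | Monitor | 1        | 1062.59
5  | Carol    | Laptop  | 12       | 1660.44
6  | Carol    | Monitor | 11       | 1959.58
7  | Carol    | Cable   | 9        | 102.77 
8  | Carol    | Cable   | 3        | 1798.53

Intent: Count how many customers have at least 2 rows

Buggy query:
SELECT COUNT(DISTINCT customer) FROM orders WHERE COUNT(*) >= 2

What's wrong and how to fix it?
Bug: WHERE filters individual rows, not groups, so a group-level COUNT is invalid there

Fix: Use a subquery that GROUPs and filters with HAVING, then count its rows

Corrected query:
SELECT COUNT(*) FROM (SELECT customer FROM orders GROUP BY customer HAVING COUNT(*) >= 2)

Result:
COUNT(*)
--------
1       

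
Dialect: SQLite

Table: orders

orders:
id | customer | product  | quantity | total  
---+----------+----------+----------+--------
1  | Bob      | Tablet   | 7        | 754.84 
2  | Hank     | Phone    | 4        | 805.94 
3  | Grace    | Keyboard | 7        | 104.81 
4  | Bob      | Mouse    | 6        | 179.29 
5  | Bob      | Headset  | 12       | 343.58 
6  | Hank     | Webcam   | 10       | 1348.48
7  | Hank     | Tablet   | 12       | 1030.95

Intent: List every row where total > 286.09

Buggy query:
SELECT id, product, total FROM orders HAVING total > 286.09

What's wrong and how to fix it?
Bug: HAVING filters the output of aggregation, but this query has no GROUP BY and no aggregate functions, so SQLite rejects it (HAVING clause on a non-aggregate query); the condition here is per row

Fix: Replace HAVING with WHERE since the condition applies to individual rows

Corrected query:
SELECT id, product, total FROM orders WHERE total > 286.09

Result:
id | product | total  
---+---------+--------
1  | Tablet  | 754.84 
2  | Phone   | 805.94 
5  | Headset | 343.58 
6  | Webcam  | 1348.48
7  | Tablet  | 1030.95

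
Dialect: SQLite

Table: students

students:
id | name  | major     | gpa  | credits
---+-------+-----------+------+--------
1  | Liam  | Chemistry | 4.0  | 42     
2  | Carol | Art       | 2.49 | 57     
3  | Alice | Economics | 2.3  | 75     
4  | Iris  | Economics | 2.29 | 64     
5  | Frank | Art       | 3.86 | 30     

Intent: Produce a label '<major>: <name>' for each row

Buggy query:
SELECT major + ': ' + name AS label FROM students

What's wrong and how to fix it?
Bug: SQLite uses || for string concatenation; + coerces text to numbers (yielding 0)

Fix: Use the || operator for string concatenation

Corrected query:
SELECT major || ': ' || name AS label FROM students

Result:
label           
----------------
Chemistry: Liam 
Art: Carol      
Economics: Alice
Economics: Iris 
Art: Frank      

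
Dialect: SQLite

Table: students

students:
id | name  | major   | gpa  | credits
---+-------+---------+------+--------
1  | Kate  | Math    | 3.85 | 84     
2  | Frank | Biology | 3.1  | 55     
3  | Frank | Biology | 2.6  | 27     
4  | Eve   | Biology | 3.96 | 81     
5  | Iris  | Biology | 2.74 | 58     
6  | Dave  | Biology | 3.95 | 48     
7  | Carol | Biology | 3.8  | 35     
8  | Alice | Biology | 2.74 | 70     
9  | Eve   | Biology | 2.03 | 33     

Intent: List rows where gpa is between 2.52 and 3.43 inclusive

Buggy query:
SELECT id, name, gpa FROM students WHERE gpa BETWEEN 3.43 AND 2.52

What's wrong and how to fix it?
Bug: The bounds are reversed; BETWEEN a AND b requires a <= b to match anything

Fix: Swap the bounds so the smaller value comes first

Corrected query:
SELECT id, name, gpa FROM students WHERE gpa BETWEEN 2.52 AND 3.43

Result:
id | name  | gpa 
---+-------+-----
2  | Frank | 3.1 
3  | Frank | 2.6 
5  | Iris  | 2.74
8  | Alice | 2.74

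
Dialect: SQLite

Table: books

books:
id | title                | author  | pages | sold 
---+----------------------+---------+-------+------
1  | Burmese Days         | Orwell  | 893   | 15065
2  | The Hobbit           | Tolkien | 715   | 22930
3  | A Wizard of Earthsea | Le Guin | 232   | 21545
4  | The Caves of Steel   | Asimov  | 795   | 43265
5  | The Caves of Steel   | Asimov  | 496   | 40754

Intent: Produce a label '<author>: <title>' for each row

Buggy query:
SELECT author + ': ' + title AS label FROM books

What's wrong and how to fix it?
Bug: SQLite uses || for string concatenation; + coerces text to numbers (yielding 0)

Fix: Use the || operator for string concatenation

Corrected query:
SELECT author || ': ' || title AS label FROM books

Result:
label                        
-----------------------------
Orwell: Burmese Days         
Tolkien: The Hobbit          
Le Guin: A Wizard of Earthsea
Asimov: The Caves of Steel   
Asimov: The Caves of Steel   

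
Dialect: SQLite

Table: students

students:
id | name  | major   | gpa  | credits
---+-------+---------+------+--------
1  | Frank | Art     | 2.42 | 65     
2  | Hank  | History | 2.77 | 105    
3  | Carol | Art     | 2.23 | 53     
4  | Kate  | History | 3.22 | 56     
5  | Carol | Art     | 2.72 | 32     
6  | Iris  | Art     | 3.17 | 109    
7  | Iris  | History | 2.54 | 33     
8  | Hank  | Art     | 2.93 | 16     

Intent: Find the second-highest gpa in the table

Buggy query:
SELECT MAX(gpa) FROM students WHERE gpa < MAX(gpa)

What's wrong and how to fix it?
Bug: The inner MAX is an aggregate inside WHERE, which is not allowed

Fix: Put the inner MAX in a scalar subquery

Corrected query:
SELECT MAX(gpa) FROM students WHERE gpa < (SELECT MAX(gpa) FROM students)

Result:
MAX(gpa)
--------
3.17    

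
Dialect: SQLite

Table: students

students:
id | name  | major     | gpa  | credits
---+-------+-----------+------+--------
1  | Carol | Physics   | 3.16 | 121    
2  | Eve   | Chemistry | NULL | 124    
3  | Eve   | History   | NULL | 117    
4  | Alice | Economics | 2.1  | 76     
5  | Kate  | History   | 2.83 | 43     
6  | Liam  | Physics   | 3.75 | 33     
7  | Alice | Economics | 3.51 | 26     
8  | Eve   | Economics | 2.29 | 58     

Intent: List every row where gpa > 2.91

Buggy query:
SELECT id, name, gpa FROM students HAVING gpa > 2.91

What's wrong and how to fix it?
Bug: This is a non-aggregate query (no GROUP BY, no aggregates), so in SQLite the HAVING clause is invalid here; a row-level condition belongs in WHERE

Fix: Replace HAVING with WHERE since the condition applies to individual rows

Corrected query:
SELECT id, name, gpa FROM students WHERE gpa > 2.91

Result:
id | name  | gpa 
---+-------+-----
1  | Carol | 3.16
6  | Liam  | 3.75
7  | Alice | 3.51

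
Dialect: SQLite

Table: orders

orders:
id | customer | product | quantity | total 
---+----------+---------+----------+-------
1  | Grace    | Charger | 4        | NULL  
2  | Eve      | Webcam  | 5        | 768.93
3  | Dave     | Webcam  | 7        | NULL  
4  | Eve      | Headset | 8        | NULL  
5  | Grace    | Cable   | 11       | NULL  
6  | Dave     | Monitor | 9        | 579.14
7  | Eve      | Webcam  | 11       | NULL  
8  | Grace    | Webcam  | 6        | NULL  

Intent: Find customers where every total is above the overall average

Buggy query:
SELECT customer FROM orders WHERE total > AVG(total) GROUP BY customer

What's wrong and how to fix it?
Bug: AVG() is an aggregate; it can't sit directly in WHERE

Fix: Compute the overall average in a scalar subquery and compare each group's MIN against it in HAVING

Corrected query:
SELECT customer FROM orders GROUP BY customer HAVING MIN(total) > (SELECT AVG(total) FROM orders)

Result:
customer
--------
Eve     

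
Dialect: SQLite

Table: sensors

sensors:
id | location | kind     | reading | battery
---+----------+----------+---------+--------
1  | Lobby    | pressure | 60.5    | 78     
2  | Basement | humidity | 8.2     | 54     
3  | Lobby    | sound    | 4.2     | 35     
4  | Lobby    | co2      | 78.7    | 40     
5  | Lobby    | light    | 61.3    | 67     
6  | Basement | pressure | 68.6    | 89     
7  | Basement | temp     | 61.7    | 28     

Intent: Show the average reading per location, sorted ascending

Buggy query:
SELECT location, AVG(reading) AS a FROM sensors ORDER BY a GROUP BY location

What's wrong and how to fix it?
Bug: GROUP BY must precede ORDER BY

Fix: Reorder: SELECT … FROM … GROUP BY … ORDER BY …

Corrected query:
SELECT location, AVG(reading) AS a FROM sensors GROUP BY location ORDER BY a

Result:
location | a        
---------+----------
Basement | 46.166667
Lobby    | 51.175   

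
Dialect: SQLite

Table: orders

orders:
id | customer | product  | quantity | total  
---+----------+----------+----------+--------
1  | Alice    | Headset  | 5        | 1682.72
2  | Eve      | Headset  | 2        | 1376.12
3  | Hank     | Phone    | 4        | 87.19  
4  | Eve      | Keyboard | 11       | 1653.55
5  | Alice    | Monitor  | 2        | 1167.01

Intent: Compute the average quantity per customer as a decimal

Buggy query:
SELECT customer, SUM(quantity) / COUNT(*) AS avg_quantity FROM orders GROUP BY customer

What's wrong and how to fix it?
Bug: Both operands are integers, so '/' performs integer division and truncates

Fix: Cast one side to REAL so the division keeps the fractional part

Corrected query:
SELECT customer, SUM(quantity) * 1.0 / COUNT(*) AS avg_quantity FROM orders GROUP BY customer

Result:
customer | avg_quantity
---------+-------------
Alice    | 3.5         
Eve      | 6.5         
Hank     | 4           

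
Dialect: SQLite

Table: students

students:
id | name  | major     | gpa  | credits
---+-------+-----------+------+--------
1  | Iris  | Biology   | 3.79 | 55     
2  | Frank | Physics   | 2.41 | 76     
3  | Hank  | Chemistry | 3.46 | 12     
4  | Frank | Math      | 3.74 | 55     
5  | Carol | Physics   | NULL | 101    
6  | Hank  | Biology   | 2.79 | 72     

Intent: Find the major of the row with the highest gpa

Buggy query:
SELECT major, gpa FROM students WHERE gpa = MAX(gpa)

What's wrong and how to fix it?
Bug: WHERE is evaluated per row; an aggregate over the whole table isn't defined there

Fix: Wrap MAX in a scalar subquery so WHERE compares against a single value

Corrected query:
SELECT major, gpa FROM students WHERE gpa = (SELECT MAX(gpa) FROM students)

Result:
major   | gpa 
--------+-----
Biology | 3.79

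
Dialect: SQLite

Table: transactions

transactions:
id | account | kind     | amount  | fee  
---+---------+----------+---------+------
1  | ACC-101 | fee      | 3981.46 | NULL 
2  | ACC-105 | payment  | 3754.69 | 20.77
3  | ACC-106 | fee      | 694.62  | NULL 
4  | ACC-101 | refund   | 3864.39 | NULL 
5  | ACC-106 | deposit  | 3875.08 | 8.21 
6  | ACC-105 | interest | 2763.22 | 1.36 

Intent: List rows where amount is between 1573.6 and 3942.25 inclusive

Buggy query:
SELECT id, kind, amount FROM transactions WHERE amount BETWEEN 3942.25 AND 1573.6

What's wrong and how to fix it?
Bug: BETWEEN expects the lower bound first; with 3942.25 AND 1573.6 the range is empty

Fix: Write BETWEEN 1573.6 AND 3942.25

Corrected query:
SELECT id, kind, amount FROM transactions WHERE amount BETWEEN 1573.6 AND 3942.25

Result:
id | kind     | amount 
---+----------+--------
2  | payment  | 3754.69
4  | refund   | 3864.39
5  | deposit  | 3875.08
6  | interest | 2763.22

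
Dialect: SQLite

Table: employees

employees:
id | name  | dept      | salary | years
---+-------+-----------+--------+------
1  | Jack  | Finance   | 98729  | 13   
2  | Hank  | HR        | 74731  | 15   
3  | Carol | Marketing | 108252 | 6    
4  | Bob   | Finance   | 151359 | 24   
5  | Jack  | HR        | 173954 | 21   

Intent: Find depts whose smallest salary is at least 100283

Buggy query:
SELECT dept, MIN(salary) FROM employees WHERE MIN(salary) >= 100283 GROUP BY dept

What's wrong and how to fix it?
Bug: Aggregates like MIN are computed per group after WHERE runs

Fix: Use HAVING for the per-group MIN condition

Corrected query:
SELECT dept, MIN(salary) FROM employees GROUP BY dept HAVING MIN(salary) >= 100283

Result:
dept      | MIN(salary)
----------+------------
Marketing | 108252     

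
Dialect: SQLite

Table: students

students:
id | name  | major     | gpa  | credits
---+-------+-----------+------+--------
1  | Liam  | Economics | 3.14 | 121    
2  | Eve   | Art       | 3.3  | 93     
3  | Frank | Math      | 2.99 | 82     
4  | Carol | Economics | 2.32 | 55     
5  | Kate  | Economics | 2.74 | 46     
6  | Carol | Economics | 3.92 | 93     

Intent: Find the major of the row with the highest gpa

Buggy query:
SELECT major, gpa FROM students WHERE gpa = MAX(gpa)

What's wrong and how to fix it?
Bug: WHERE is evaluated per row; an aggregate over the whole table isn't defined there

Fix: Use a subquery: WHERE gpa = (SELECT MAX(gpa) FROM students)

Corrected query:
SELECT major, gpa FROM students WHERE gpa = (SELECT MAX(gpa) FROM students)

Result:
major     | gpa 
----------+-----
Economics | 3.92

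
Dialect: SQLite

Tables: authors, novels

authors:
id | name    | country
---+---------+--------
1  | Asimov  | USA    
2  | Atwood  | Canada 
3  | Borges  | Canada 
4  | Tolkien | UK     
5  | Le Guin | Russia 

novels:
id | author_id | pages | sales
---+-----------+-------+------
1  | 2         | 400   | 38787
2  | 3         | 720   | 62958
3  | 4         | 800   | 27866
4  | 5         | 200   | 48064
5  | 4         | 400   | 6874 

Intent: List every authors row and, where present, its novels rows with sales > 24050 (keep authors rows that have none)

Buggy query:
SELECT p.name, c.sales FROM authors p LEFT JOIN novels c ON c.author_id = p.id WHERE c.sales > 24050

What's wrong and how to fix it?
Bug: A WHERE condition on the right-hand table after LEFT JOIN drops unmatched parents

Fix: Put 'c.sales > 24050' in the JOIN's ON clause instead of WHERE

Corrected query:
SELECT p.name, c.sales FROM authors p LEFT JOIN novels c ON c.author_id = p.id AND c.sales > 24050

Result:
name    | sales
--------+------
Asimov  | NULL 
Atwood  | 38787
Borges  | 62958
Tolkien | 27866
Le Guin | 48064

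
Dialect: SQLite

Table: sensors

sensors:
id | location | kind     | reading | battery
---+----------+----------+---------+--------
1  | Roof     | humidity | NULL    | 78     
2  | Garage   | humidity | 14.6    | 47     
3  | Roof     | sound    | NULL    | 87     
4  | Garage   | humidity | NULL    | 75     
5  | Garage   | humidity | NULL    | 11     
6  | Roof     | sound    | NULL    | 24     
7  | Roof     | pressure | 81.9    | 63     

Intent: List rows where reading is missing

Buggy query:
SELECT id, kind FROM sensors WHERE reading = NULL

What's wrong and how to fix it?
Bug: '= NULL' is always unknown in SQL three-valued logic, so no rows match

Fix: Use IS NULL to test for NULL

Corrected query:
SELECT id, kind FROM sensors WHERE reading IS NULL

Result:
id | kind    
---+---------
1  | humidity
3  | sound   
4  | humidity
5  | humidity
6  | sound   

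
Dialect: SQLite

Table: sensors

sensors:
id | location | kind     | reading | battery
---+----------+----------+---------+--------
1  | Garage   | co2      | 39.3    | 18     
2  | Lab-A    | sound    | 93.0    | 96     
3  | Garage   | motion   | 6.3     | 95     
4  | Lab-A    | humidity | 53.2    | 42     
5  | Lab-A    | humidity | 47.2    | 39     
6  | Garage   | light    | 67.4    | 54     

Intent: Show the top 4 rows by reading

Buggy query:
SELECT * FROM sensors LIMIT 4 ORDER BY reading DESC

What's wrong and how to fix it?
Bug: LIMIT must come after ORDER BY

Fix: Swap the clauses: ORDER BY first, then LIMIT

Corrected query:
SELECT * FROM sensors ORDER BY reading DESC LIMIT 4

Result:
id | location | kind     | reading | battery
---+----------+----------+---------+--------
2  | Lab-A    | sound    | 93      | 96     
6  | Garage   | light    | 67.4    | 54     
4  | Lab-A    | humidity | 53.2    | 42     
5  | Lab-A    | humidity | 47.2    | 39     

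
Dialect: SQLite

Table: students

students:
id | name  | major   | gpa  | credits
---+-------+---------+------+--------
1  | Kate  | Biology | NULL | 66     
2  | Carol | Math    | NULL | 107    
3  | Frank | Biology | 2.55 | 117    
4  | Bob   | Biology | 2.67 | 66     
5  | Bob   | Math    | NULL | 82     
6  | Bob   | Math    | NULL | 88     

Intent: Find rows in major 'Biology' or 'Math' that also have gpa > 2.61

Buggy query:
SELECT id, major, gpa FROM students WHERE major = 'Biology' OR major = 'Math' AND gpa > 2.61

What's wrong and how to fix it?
Bug: Without parentheses, AND is evaluated before OR, so the gpa filter only applies to the 'Math' branch

Fix: Group the OR with parentheses (or use IN), then AND the threshold

Corrected query:
SELECT id, major, gpa FROM students WHERE (major = 'Biology' OR major = 'Math') AND gpa > 2.61

Result:
id | major   | gpa 
---+---------+-----
4  | Biology | 2.67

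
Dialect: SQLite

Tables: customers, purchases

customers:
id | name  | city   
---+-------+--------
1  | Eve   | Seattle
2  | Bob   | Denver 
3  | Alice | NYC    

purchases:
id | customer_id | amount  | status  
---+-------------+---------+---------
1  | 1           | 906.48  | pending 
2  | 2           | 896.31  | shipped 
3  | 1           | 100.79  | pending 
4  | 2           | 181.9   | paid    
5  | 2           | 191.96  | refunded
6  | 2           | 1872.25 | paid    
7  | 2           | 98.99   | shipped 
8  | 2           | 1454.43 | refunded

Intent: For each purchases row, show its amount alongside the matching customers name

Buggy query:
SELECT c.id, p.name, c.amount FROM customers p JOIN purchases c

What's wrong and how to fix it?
Bug: JOIN with no ON clause produces a cartesian product; every purchases row pairs with every customers row

Fix: Specify the join condition linking the foreign key to the parent id

Corrected query:
SELECT c.id, p.name, c.amount FROM customers p JOIN purchases c ON c.customer_id = p.id

Result:
id | name | amount 
---+------+--------
1  | Eve  | 906.48 
2  | Bob  | 896.31 
3  | Eve  | 100.79 
4  | Bob  | 181.9  
5  | Bob  | 191.96 
6  | Bob  | 1872.25
7  | Bob  | 98.99  
8  | Bob  | 1454.43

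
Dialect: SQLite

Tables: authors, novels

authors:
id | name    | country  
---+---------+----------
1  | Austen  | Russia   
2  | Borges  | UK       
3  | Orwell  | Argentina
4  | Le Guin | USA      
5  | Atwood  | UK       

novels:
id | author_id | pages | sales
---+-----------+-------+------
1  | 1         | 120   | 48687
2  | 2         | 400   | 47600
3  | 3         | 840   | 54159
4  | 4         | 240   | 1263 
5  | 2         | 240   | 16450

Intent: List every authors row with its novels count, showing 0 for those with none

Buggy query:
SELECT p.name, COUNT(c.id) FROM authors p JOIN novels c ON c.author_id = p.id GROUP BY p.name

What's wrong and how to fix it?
Bug: INNER JOIN drops authors rows that have no matching novels rows

Fix: Switch to LEFT JOIN to retain unmatched parent rows

Corrected query:
SELECT p.name, COUNT(c.id) FROM authors p LEFT JOIN novels c ON c.author_id = p.id GROUP BY p.name

Result:
name    | COUNT(c.id)
--------+------------
Atwood  | 0          
Austen  | 1          
Borges  | 2          
Le Guin | 1          
Orwell  | 1          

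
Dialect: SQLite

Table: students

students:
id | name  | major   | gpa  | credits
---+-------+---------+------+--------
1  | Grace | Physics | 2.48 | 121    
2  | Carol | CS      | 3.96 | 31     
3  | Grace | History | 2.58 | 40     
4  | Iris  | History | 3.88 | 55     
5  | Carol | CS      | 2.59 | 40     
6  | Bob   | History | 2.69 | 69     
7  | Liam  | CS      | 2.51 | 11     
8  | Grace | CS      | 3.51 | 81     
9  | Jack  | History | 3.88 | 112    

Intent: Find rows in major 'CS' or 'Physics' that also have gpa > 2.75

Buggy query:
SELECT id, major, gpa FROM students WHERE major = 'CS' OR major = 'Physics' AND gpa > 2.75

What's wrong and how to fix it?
Bug: AND binds tighter than OR, so this parses as major = 'CS' OR (major = 'Physics' AND gpa > 2.75)

Fix: Group the OR with parentheses (or use IN), then AND the threshold

Corrected query:
SELECT id, major, gpa FROM students WHERE (major = 'CS' OR major = 'Physics') AND gpa > 2.75

Result:
id | major | gpa 
---+-------+-----
2  | CS    | 3.96
8  | CS    | 3.51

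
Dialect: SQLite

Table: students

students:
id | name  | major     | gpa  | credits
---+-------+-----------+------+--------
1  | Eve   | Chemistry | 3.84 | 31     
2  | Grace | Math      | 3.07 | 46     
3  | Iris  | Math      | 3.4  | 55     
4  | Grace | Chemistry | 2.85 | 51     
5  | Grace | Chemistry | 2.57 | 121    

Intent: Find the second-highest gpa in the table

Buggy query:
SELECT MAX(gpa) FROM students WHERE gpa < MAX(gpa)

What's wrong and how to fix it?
Bug: The inner MAX is an aggregate inside WHERE, which is not allowed

Fix: Compute the overall MAX in a subquery, then take MAX of rows below it

Corrected query:
SELECT MAX(gpa) FROM students WHERE gpa < (SELECT MAX(gpa) FROM students)

Result:
MAX(gpa)
--------
3.4     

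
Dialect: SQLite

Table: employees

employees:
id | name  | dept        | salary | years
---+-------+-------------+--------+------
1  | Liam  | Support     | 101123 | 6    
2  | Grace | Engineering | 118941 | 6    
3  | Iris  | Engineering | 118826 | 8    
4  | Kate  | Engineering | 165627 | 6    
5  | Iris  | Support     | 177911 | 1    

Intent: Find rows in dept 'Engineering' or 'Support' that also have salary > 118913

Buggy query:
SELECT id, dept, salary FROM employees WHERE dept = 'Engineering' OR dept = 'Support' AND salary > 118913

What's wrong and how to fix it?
Bug: AND binds tighter than OR, so this parses as dept = 'Engineering' OR (dept = 'Support' AND salary > 118913)

Fix: Add parentheses around the OR so the AND applies to both alternatives

Corrected query:
SELECT id, dept, salary FROM employees WHERE (dept = 'Engineering' OR dept = 'Support') AND salary > 118913

Result:
id | dept        | salary
---+-------------+-------
2  | Engineering | 118941
4  | Engineering | 165627
5  | Support     | 177911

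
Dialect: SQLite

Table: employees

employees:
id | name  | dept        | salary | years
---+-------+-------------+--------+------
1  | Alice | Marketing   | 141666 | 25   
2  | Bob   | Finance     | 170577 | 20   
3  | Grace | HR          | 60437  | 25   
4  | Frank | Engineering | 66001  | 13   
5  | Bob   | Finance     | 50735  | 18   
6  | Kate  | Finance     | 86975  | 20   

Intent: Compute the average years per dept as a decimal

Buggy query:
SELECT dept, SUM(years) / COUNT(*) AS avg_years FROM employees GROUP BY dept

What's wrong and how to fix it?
Bug: Both operands are integers, so '/' performs integer division and truncates

Fix: Cast one side to REAL so the division keeps the fractional part

Corrected query:
SELECT dept, SUM(years) * 1.0 / COUNT(*) AS avg_years FROM employees GROUP BY dept

Result:
dept        | avg_years
------------+----------
Engineering | 13       
Finance     | 19.333333
HR          | 25       
Marketing   | 25       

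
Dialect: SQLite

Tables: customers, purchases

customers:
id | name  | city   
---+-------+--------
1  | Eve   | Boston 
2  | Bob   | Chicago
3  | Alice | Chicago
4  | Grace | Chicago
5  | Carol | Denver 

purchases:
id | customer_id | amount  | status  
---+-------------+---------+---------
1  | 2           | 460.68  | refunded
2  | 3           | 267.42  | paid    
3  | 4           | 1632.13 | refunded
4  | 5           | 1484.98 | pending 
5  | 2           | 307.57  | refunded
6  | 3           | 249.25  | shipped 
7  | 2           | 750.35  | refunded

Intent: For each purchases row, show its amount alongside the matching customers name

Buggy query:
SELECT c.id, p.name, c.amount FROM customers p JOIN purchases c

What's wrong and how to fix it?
Bug: Missing join condition: each purchases row is matched to all customers rows instead of just its own

Fix: Specify the join condition linking the foreign key to the parent id

Corrected query:
SELECT c.id, p.name, c.amount FROM customers p JOIN purchases c ON c.customer_id = p.id

Result:
id | name  | amount 
---+-------+--------
1  | Bob   | 460.68 
2  | Alice | 267.42 
3  | Grace | 1632.13
4  | Carol | 1484.98
5  | Bob   | 307.57 
6  | Alice | 249.25 
7  | Bob   | 750.35 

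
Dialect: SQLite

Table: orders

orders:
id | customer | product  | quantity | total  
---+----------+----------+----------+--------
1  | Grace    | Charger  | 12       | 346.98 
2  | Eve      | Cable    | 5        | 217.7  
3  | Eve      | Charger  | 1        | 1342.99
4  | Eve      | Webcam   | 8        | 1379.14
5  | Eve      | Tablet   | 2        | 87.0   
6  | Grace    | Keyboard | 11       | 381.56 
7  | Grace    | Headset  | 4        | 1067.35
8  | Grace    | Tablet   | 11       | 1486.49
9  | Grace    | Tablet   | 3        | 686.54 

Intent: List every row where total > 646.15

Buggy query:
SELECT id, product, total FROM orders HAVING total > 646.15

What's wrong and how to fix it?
Bug: This is a non-aggregate query (no GROUP BY, no aggregates), so in SQLite the HAVING clause is invalid here; a row-level condition belongs in WHERE

Fix: Replace HAVING with WHERE since the condition applies to individual rows

Corrected query:
SELECT id, product, total FROM orders WHERE total > 646.15

Result:
id | product | total  
---+---------+--------
3  | Charger | 1342.99
4  | Webcam  | 1379.14
7  | Headset | 1067.35
8  | Tablet  | 1486.49
9  | Tablet  | 686.54 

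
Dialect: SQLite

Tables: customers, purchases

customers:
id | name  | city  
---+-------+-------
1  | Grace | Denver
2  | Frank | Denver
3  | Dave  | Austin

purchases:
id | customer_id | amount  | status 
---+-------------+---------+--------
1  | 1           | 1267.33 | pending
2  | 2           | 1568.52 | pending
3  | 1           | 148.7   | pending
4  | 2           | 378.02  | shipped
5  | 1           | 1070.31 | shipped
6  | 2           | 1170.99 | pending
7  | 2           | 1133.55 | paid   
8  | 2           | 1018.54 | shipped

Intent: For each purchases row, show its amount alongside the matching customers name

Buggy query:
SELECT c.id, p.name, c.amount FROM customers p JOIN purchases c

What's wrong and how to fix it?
Bug: JOIN with no ON clause produces a cartesian product; every purchases row pairs with every customers row

Fix: Specify the join condition linking the foreign key to the parent id

Corrected query:
SELECT c.id, p.name, c.amount FROM customers p JOIN purchases c ON c.customer_id = p.id

Result:
id | name  | amount 
---+-------+--------
1  | Grace | 1267.33
2  | Frank | 1568.52
3  | Grace | 148.7  
4  | Frank | 378.02 
5  | Grace | 1070.31
6  | Frank | 1170.99
7  | Frank | 1133.55
8  | Frank | 1018.54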